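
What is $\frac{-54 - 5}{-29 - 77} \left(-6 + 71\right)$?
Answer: $\frac{3835}{106} \approx 36.179$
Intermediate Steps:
$\frac{-54 - 5}{-29 - 77} \left(-6 + 71\right) = - \frac{59}{-106} \cdot 65 = \left(-59\right) \left(- \frac{1}{106}\right) 65 = \frac{59}{106} \cdot 65 = \frac{3835}{106}$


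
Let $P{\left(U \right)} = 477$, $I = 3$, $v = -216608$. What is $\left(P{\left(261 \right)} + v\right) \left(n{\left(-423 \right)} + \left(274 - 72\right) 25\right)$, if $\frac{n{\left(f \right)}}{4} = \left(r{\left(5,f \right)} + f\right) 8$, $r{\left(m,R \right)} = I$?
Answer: $1813339090$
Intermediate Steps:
$r{\left(m,R \right)} = 3$
$n{\left(f \right)} = 96 + 32 f$ ($n{\left(f \right)} = 4 \left(3 + f\right) 8 = 4 \left(24 + 8 f\right) = 96 + 32 f$)
$\left(P{\left(261 \right)} + v\right) \left(n{\left(-423 \right)} + \left(274 - 72\right) 25\right) = \left(477 - 216608\right) \left(\left(96 + 32 \left(-423\right)\right) + \left(274 - 72\right) 25\right) = - 216131 \left(\left(96 - 13536\right) + 202 \cdot 25\right) = - 216131 \left(-13440 + 5050\right) = \left(-216131\right) \left(-8390\right) = 1813339090$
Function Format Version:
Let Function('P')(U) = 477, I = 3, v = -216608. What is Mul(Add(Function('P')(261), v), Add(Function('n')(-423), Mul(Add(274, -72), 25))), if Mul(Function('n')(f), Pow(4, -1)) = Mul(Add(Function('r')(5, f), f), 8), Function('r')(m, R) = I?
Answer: 1813339090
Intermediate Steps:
Function('r')(m, R) = 3
Function('n')(f) = Add(96, Mul(32, f)) (Function('n')(f) = Mul(4, Mul(Add(3, f), 8)) = Mul(4, Add(24, Mul(8, f))) = Add(96, Mul(32, f)))
Mul(Add(Function('P')(261), v), Add(Function('n')(-423), Mul(Add(274, -72), 25))) = Mul(Add(477, -216608), Add(Add(96, Mul(32, -423)), Mul(Add(274, -72), 25))) = Mul(-216131, Add(Add(96, -13536), Mul(202, 25))) = Mul(-216131, Add(-13440, 5050)) = Mul(-216131, -8390) = 1813339090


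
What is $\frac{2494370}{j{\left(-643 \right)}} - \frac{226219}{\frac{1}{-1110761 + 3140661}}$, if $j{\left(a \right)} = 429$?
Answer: $- \frac{196997633240530}{429} \approx -4.592 \cdot 10^{11}$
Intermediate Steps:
$\frac{2494370}{j{\left(-643 \right)}} - \frac{226219}{\frac{1}{-1110761 + 3140661}} = \frac{2494370}{429} - \frac{226219}{\frac{1}{-1110761 + 3140661}} = 2494370 \cdot \frac{1}{429} - \frac{226219}{\frac{1}{2029900}} = \frac{2494370}{429} - 226219 \frac{1}{\frac{1}{2029900}} = \frac{2494370}{429} - 459201948100 = - \frac{196997633240530}{429}$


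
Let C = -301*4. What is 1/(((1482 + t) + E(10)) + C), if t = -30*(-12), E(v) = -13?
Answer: 1/625 ≈ 0.0016000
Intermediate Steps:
C = -1204
t = 360
1/(((1482 + t) + E(10)) + C) = 1/(((1482 + 360) - 13) - 1204) = 1/((1842 - 13) - 1204) = 1/(1829 - 1204) = 1/625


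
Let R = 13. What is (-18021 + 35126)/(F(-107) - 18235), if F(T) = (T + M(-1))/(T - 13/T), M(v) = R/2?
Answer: -11855320/12637861 ≈ -0.93808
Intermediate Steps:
M(v) = 13/2
F(T) = (13/2 + T)/(T - 13/T) (F(T) = (T + 13/2)/(T - 13/T) = (13/2 + T)/(T - 13/T))
(-18021 + 35126)/(F(-107) - 18235) = (-18021 + 35126)/((½)*(-107)*(13 + 2*(-107))/(-13 + (-107)²) - 18235) = 17105/((½)*(-107)*(13 - 214)/(-13 + 11449) - 18235) = 17105/((½)*(-107)*(-201)/11436 - 18235) = 17105/((½)*(-107)*(1/11436)*(-201) - 18235) = 17105/(7169/7624 - 18235) = 17105/(-139016471/7624) = 17105*(-7624/139016471) = -11855320/12637861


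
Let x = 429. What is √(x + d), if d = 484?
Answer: √913 ≈ 30.216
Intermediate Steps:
√(x + d) = √(429 + 484) = √913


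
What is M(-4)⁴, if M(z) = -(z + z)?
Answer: 4096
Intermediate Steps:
M(z) = -2*z
M(-4)⁴ = (-2*(-4))⁴ = 8⁴ = 4096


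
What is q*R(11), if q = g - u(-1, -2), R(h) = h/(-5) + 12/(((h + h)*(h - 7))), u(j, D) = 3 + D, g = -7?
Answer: 908/55 ≈ 16.509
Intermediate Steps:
R(h) = -h/5 + 6/(h*(-7 + h)) (R(h) = h*(-⅕) + 12/(((2*h)*(-7 + h))) = -h/5 + 12/((2*h*(-7 + h))) = -h/5 + 12*(1/(2*h*(-7 + h))) = -h/5 + 6/(h*(-7 + h)))
q = -8 (q = -7 - (3 - 2) = -7 - 1*1 = -7 - 1 = -8)
q*R(11) = -8*(30 - 1*11³ + 7*11²)/(5*11*(-7 + 11)) = -8*(30 - 1*1331 + 7*121)/(5*11*4) = -8*(30 - 1331 + 847)/(5*11*4) = -8*(-454)/(5*11*4) = -8*(-227/110) = 908/55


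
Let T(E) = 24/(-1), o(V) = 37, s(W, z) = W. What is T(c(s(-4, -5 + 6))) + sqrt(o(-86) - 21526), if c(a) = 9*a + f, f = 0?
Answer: -24 + I*sqrt(21489) ≈ -24.0 + 146.59*I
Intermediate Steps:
c(a) = 9*a (c(a) = 9*a + 0 = 9*a)
T(E) = -24 (T(E) = -1*24 = -24)
T(c(s(-4, -5 + 6))) + sqrt(o(-86) - 21526) = -24 + sqrt(37 - 21526) = -24 + sqrt(-21489) = -24 + I*sqrt(21489)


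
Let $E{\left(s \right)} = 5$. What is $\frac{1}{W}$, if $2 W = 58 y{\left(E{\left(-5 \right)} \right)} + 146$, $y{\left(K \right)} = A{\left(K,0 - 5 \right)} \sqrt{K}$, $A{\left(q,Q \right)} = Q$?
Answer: $- \frac{73}{99796} - \frac{145 \sqrt{5}}{99796} \approx -0.0039804$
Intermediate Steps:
$y{\left(K \right)} = - 5 \sqrt{K}$ ($y{\left(K \right)} = \left(0 - 5\right) \sqrt{K} = - 5 \sqrt{K}$)
$W = 73 - 145 \sqrt{5}$ ($W = \frac{58 \left(- 5 \sqrt{5}\right) + 146}{2} = \frac{- 290 \sqrt{5} + 146}{2} = \frac{146 - 290 \sqrt{5}}{2} = 73 - 145 \sqrt{5} \approx -251.23$)
$\frac{1}{W} = \frac{1}{73 - 145 \sqrt{5}}$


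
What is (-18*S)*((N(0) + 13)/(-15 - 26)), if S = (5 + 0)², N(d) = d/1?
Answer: 5850/41 ≈ 142.68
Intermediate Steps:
N(d) = d (N(d) = d*1 = d)
S = 25 (S = 5² = 25)
(-18*S)*((N(0) + 13)/(-15 - 26)) = (-18*25)*((0 + 13)/(-15 - 26)) = -5850/(-41) = -5850*(-1)/41 = -450*(-13/41) = 5850/41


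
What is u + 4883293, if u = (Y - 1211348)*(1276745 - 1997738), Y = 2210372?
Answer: -720284427539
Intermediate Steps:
u = -720289310832 (u = (2210372 - 1211348)*(1276745 - 1997738) = 999024*(-720993) = -720289310832)
u + 4883293 = -720289310832 + 4883293 = -720284427539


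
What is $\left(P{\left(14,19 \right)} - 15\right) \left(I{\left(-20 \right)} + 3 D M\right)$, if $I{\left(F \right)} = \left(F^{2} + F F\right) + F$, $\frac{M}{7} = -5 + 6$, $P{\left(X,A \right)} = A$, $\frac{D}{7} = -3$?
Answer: $1356$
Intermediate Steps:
$D = -21$ ($D = 7 \left(-3\right) = -21$)
$M = 7$ ($M = 7 \left(-5 + 6\right) = 7 \cdot 1 = 7$)
$I{\left(F \right)} = F + 2 F^{2}$ ($I{\left(F \right)} = \left(F^{2} + F^{2}\right) + F = 2 F^{2} + F = F + 2 F^{2}$)
$\left(P{\left(14,19 \right)} - 15\right) \left(I{\left(-20 \right)} + 3 D M\right) = \left(19 - 15\right) \left(- 20 \left(1 + 2 \left(-20\right)\right) + 3 \left(-21\right) 7\right) = 4 \left(- 20 \left(1 - 40\right) - 441\right) = 4 \left(\left(-20\right) \left(-39\right) - 441\right) = 4 \left(780 - 441\right) = 4 \cdot 339 = 1356$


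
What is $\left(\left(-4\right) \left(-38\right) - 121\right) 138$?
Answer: $4278$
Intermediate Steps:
$\left(\left(-4\right) \left(-38\right) - 121\right) 138 = \left(152 - 121\right) 138 = 31 \cdot 138 = 4278$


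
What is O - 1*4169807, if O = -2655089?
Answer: -6824896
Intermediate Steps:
O - 1*4169807 = -2655089 - 1*4169807 = -2655089 - 4169807 = -6824896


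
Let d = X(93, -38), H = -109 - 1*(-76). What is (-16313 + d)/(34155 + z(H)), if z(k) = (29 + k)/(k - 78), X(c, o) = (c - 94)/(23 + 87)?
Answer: -199181841/417032990 ≈ -0.47762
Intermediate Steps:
X(c, o) = -47/55 + c/110 (X(c, o) = (-94 + c)/110 = (-94 + c)*(1/110) = -47/55 + c/110)
H = -33 (H = -109 + 76 = -33)
d = -1/110 (d = -47/55 + (1/110)*93 = -47/55 + 93/110 = -1/110 ≈ -0.0090909)
z(k) = (29 + k)/(-78 + k)
(-16313 + d)/(34155 + z(H)) = (-16313 - 1/110)/(34155 + (29 - 33)/(-78 - 33)) = -1794431/(110*(34155 - 4/(-111))) = -1794431/(110*(34155 - 1/111*(-4))) = -1794431/(110*(34155 + 4/111)) = -1794431/(110*3791209/111) = -1794431/110*111/3791209 = -199181841/417032990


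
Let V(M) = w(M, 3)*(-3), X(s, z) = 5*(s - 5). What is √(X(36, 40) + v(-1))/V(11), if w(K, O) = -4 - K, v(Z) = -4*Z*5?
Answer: √7/9 ≈ 0.29397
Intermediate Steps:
X(s, z) = -25 + 5*s (X(s, z) = 5*(-5 + s) = -25 + 5*s)
v(Z) = -20*Z
V(M) = 12 + 3*M (V(M) = (-4 - M)*(-3) = 12 + 3*M)
√(X(36, 40) + v(-1))/V(11) = √((-25 + 5*36) - 20*(-1))/(12 + 3*11) = √((-25 + 180) + 20)/(12 + 33) = √(155 + 20)/45 = √175*(1/45) = (5*√7)*(1/45) = √7/9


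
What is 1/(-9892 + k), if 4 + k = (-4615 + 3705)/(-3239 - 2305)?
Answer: -396/3918751 ≈ -0.00010105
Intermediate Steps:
k = -1519/396 (k = -4 + (-4615 + 3705)/(-3239 - 2305) = -4 - 910/(-5544) = -4 - 910*(-1/5544) = -4 + 65/396 = -1519/396 ≈ -3.8359)
1/(-9892 + k) = 1/(-9892 - 1519/396) = 1/(-3918751/396) = -396/3918751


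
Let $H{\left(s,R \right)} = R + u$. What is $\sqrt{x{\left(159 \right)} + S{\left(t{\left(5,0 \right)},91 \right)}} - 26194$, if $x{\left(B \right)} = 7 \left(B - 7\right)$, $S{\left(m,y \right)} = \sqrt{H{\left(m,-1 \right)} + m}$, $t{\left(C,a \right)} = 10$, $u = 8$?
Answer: $-26194 + \sqrt{1064 + \sqrt{17}} \approx -26161.0$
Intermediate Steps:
$H{\left(s,R \right)} = 8 + R$ ($H{\left(s,R \right)} = R + 8 = 8 + R$)
$S{\left(m,y \right)} = \sqrt{7 + m}$ ($S{\left(m,y \right)} = \sqrt{\left(8 - 1\right) + m} = \sqrt{7 + m}$)
$x{\left(B \right)} = -49 + 7 B$ ($x{\left(B \right)} = 7 \left(-7 + B\right) = -49 + 7 B$)
$\sqrt{x{\left(159 \right)} + S{\left(t{\left(5,0 \right)},91 \right)}} - 26194 = \sqrt{\left(-49 + 7 \cdot 159\right) + \sqrt{7 + 10}} - 26194 = \sqrt{\left(-49 + 1113\right) + \sqrt{17}} - 26194 = \sqrt{1064 + \sqrt{17}} - 26194 = -26194 + \sqrt{1064 + \sqrt{17}}$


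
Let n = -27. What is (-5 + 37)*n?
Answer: -864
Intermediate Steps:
(-5 + 37)*n = (-5 + 37)*(-27) = 32*(-27) = -864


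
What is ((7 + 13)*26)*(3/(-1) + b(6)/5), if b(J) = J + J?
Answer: -312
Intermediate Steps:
b(J) = 2*J
((7 + 13)*26)*(3/(-1) + b(6)/5) = ((7 + 13)*26)*(3/(-1) + (2*6)/5) = (20*26)*(3*(-1) + 12*(1/5)) = 520*(-3 + 12/5) = 520*(-3/5) = -312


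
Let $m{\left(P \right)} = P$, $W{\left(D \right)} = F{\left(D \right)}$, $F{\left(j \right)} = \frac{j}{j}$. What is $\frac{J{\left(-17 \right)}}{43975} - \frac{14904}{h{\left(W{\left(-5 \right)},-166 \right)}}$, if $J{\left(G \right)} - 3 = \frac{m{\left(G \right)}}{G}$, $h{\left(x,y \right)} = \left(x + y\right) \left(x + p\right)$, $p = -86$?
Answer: $- \frac{8737964}{8223325} \approx -1.0626$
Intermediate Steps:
$F{\left(j \right)} = 1$
$W{\left(D \right)} = 1$
$h{\left(x,y \right)} = \left(-86 + x\right) \left(x + y\right)$ ($h{\left(x,y \right)} = \left(x + y\right) \left(x - 86\right) = \left(x + y\right) \left(-86 + x\right) = \left(-86 + x\right) \left(x + y\right)$)
$J{\left(G \right)} = 4$ ($J{\left(G \right)} = 3 + \frac{G}{G} = 3 + 1 = 4$)
$\frac{J{\left(-17 \right)}}{43975} - \frac{14904}{h{\left(W{\left(-5 \right)},-166 \right)}} = \frac{4}{43975} - \frac{14904}{1^{2} - 86 - -14276 + 1 \left(-166\right)} = 4 \cdot \frac{1}{43975} - \frac{14904}{1 - 86 + 14276 - 166} = \frac{4}{43975} - \frac{14904}{14025} = \frac{4}{43975} - \frac{4968}{4675} = - \frac{8737964}{8223325}$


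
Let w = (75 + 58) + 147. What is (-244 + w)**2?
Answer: 1296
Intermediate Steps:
w = 280 (w = 133 + 147 = 280)
(-244 + w)**2 = (-244 + 280)**2 = 36**2 = 1296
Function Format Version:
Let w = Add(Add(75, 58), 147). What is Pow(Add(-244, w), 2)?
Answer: 1296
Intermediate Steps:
w = 280 (w = Add(133, 147) = 280)
Pow(Add(-244, w), 2) = Pow(Add(-244, 280), 2) = Pow(36, 2) = 1296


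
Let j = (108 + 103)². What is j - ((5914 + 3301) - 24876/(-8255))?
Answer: 291426154/8255 ≈ 35303.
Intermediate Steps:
j = 44521 (j = 211² = 44521)
j - ((5914 + 3301) - 24876/(-8255)) = 44521 - ((5914 + 3301) - 24876/(-8255)) = 44521 - (9215 - 24876*(-1)/8255) = 44521 - (9215 - 1*(-24876/8255)) = 44521 - (9215 + 24876/8255) = 44521 - 1*76094701/8255 = 44521 - 76094701/8255 = 291426154/8255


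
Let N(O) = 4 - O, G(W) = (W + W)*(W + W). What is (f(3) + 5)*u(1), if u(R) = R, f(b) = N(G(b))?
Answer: -27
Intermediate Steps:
G(W) = 4*W**2 (G(W) = (2*W)*(2*W) = 4*W**2)
f(b) = 4 - 4*b**2
(f(3) + 5)*u(1) = ((4 - 4*3**2) + 5)*1 = ((4 - 4*9) + 5)*1 = ((4 - 36) + 5)*1 = (-32 + 5)*1 = -27*1 = -27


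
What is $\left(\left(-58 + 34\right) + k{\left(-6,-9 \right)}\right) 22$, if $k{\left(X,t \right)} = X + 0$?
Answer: $-660$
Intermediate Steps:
$k{\left(X,t \right)} = X$
$\left(\left(-58 + 34\right) + k{\left(-6,-9 \right)}\right) 22 = \left(\left(-58 + 34\right) - 6\right) 22 = \left(-24 - 6\right) 22 = \left(-30\right) 22 = -660$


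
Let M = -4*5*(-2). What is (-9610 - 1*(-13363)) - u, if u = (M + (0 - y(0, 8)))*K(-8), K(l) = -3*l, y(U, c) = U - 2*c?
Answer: 2409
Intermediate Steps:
M = 40 (M = -20*(-2) = 40)
u = 1344 (u = (40 + (0 - (0 - 2*8)))*(-3*(-8)) = (40 + (0 - (0 - 16)))*24 = (40 + (0 - 1*(-16)))*24 = (40 + (0 + 16))*24 = (40 + 16)*24 = 56*24 = 1344)
(-9610 - 1*(-13363)) - u = (-9610 - 1*(-13363)) - 1*1344 = (-9610 + 13363) - 1344 = 3753 - 1344 = 2409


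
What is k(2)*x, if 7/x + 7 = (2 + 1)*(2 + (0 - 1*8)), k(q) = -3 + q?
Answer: 7/25 ≈ 0.28000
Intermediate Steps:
x = -7/25 (x = 7/(-7 + (2 + 1)*(2 + (0 - 1*8))) = 7/(-7 + 3*(2 + (0 - 8))) = 7/(-7 + 3*(2 - 8)) = 7/(-7 + 3*(-6)) = 7/(-7 - 18) = 7/(-25) = 7*(-1/25) = -7/25 ≈ -0.28000)
k(2)*x = (-3 + 2)*(-7/25) = -1*(-7/25) = 7/25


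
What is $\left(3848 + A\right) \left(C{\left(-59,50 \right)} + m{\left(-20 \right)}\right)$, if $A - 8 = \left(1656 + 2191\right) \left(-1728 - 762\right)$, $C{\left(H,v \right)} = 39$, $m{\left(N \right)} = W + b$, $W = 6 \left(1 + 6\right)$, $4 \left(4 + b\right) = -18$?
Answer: $-694200115$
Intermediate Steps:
$b = - \frac{17}{2}$ ($b = -4 + \frac{1}{4} \left(-18\right) = -4 - \frac{9}{2} = - \frac{17}{2} \approx -8.5$)
$W = 42$ ($W = 6 \cdot 7 = 42$)
$m{\left(N \right)} = \frac{67}{2}$ ($m{\left(N \right)} = 42 - \frac{17}{2} = \frac{67}{2}$)
$A = -9579022$ ($A = 8 + \left(1656 + 2191\right) \left(-1728 - 762\right) = 8 + 3847 \left(-2490\right) = 8 - 9579030 = -9579022$)
$\left(3848 + A\right) \left(C{\left(-59,50 \right)} + m{\left(-20 \right)}\right) = \left(3848 - 9579022\right) \left(39 + \frac{67}{2}\right) = \left(-9575174\right) \frac{145}{2} = -694200115$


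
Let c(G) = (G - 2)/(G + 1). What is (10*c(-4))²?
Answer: 400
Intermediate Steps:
c(G) = (-2 + G)/(1 + G)
(10*c(-4))² = (10*((-2 - 4)/(1 - 4)))² = (10*(-6/(-3)))² = (10*(-⅓*(-6)))² = (10*2)² = 20² = 400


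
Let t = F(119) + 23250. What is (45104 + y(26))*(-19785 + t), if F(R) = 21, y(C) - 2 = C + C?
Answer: 157420788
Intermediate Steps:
y(C) = 2 + 2*C (y(C) = 2 + (C + C) = 2 + 2*C)
t = 23271 (t = 21 + 23250 = 23271)
(45104 + y(26))*(-19785 + t) = (45104 + (2 + 2*26))*(-19785 + 23271) = (45104 + (2 + 52))*3486 = (45104 + 54)*3486 = 45158*3486 = 157420788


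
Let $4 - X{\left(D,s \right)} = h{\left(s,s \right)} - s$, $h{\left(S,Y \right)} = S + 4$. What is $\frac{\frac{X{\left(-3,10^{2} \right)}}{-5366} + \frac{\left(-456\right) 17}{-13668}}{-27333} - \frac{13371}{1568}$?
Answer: $- \frac{24486518965}{2871495648} \approx -8.5275$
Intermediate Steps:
$h{\left(S,Y \right)} = 4 + S$
$X{\left(D,s \right)} = 0$ ($X{\left(D,s \right)} = 4 - \left(\left(4 + s\right) - s\right) = 4 - 4 = 0$)
$\frac{\frac{X{\left(-3,10^{2} \right)}}{-5366} + \frac{\left(-456\right) 17}{-13668}}{-27333} - \frac{13371}{1568} = \frac{\frac{0}{-5366} + \frac{\left(-456\right) 17}{-13668}}{-27333} - \frac{13371}{1568} = \left(0 \left(- \frac{1}{5366}\right) - - \frac{38}{67}\right) \left(- \frac{1}{27333}\right) - \frac{13371}{1568} = \left(0 + \frac{38}{67}\right) \left(- \frac{1}{27333}\right) - \frac{13371}{1568} = \frac{38}{67} \left(- \frac{1}{27333}\right) - \frac{13371}{1568} = - \frac{38}{1831311} - \frac{13371}{1568} = - \frac{24486518965}{2871495648}$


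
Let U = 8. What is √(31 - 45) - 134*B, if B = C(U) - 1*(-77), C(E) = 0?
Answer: -10318 + I*√14 ≈ -10318.0 + 3.7417*I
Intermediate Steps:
B = 77 (B = 0 - 1*(-77) = 0 + 77 = 77)
√(31 - 45) - 134*B = √(31 - 45) - 134*77 = √(-14) - 10318 = I*√14 - 10318 = -10318 + I*√14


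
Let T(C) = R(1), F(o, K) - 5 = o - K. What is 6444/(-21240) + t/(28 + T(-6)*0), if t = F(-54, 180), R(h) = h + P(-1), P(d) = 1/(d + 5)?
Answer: -70061/8260 ≈ -8.4820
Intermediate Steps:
P(d) = 1/(5 + d)
F(o, K) = 5 + o - K (F(o, K) = 5 + (o - K) = 5 + o - K)
R(h) = ¼ + h (R(h) = h + 1/(5 - 1) = h + 1/4 = h + ¼ = ¼ + h)
t = -229 (t = 5 - 54 - 1*180 = 5 - 54 - 180 = -229)
T(C) = 5/4 (T(C) = ¼ + 1 = 5/4)
6444/(-21240) + t/(28 + T(-6)*0) = 6444/(-21240) - 229/(28 + (5/4)*0) = 6444*(-1/21240) - 229/(28 + 0) = -179/590 - 229/28 = -70061/8260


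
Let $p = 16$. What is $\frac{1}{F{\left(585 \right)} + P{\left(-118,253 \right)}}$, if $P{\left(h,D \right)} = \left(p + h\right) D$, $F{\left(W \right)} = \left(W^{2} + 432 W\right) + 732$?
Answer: $\frac{1}{569871} \approx 1.7548 \cdot 10^{-6}$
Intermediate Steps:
$F{\left(W \right)} = 732 + W^{2} + 432 W$
$P{\left(h,D \right)} = D \left(16 + h\right)$ ($P{\left(h,D \right)} = \left(16 + h\right) D = D \left(16 + h\right)$)
$\frac{1}{F{\left(585 \right)} + P{\left(-118,253 \right)}} = \frac{1}{\left(732 + 585^{2} + 432 \cdot 585\right) + 253 \left(16 - 118\right)} = \frac{1}{\left(732 + 342225 + 252720\right) + 253 \left(-102\right)} = \frac{1}{595677 - 25806} = \frac{1}{569871}$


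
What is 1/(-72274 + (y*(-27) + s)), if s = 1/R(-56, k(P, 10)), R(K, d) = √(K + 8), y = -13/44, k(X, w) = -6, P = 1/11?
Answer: -104930265/7582892915299 + 121*I*√3/7582892915299 ≈ -1.3838e-5 + 2.7638e-11*I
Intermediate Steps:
P = 1/11 ≈ 0.090909
y = -13/44 (y = -13*1/44 = -13/44 ≈ -0.29545)
R(K, d) = √(8 + K)
s = -I*√3/12 (s = 1/(√(8 - 56)) = 1/(√(-48)) = 1/(4*I*√3) = -I*√3/12 ≈ -0.14434*I)
1/(-72274 + (y*(-27) + s)) = 1/(-72274 + (-13/44*(-27) - I*√3/12)) = 1/(-72274 + (351/44 - I*√3/12)) = 1/(-3179705/44 - I*√3/12)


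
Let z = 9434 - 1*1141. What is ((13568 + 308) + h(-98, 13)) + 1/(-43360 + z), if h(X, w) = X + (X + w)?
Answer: 480172430/35067 ≈ 13693.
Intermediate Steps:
h(X, w) = w + 2*X
z = 8293 (z = 9434 - 1141 = 8293)
((13568 + 308) + h(-98, 13)) + 1/(-43360 + z) = ((13568 + 308) + (13 + 2*(-98))) + 1/(-43360 + 8293) = (13876 + (13 - 196)) + 1/(-35067) = (13876 - 183) - 1/35067 = 13693 - 1/35067 = 480172430/35067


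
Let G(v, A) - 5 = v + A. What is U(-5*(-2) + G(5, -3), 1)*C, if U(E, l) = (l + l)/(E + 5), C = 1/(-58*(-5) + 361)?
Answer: 1/7161 ≈ 0.00013965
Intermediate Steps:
G(v, A) = 5 + A + v (G(v, A) = 5 + (v + A) = 5 + (A + v) = 5 + A + v)
C = 1/651 (C = 1/(290 + 361) = 1/651 ≈ 0.0015361)
U(E, l) = 2*l/(5 + E) (U(E, l) = (2*l)/(5 + E) = 2*l/(5 + E))
U(-5*(-2) + G(5, -3), 1)*C = (2*1/(5 + (-5*(-2) + (5 - 3 + 5))))*(1/651) = (2*1/(5 + (10 + 7)))*(1/651) = (2*1/(5 + 17))*(1/651) = (2*1/22)*(1/651) = (2*1*(1/22))*(1/651) = (1/11)*(1/651) = 1/7161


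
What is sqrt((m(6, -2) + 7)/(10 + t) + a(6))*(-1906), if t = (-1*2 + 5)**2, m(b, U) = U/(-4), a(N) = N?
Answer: -8577*sqrt(114)/19 ≈ -4819.9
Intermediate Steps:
m(b, U) = -U/4 (m(b, U) = U*(-1/4) = -U/4)
t = 9 (t = (-2 + 5)**2 = 3**2 = 9)
sqrt((m(6, -2) + 7)/(10 + t) + a(6))*(-1906) = sqrt((-1/4*(-2) + 7)/(10 + 9) + 6)*(-1906) = sqrt((1/2 + 7)/19 + 6)*(-1906) = sqrt((15/2)*(1/19) + 6)*(-1906) = sqrt(15/38 + 6)*(-1906) = sqrt(243/38)*(-1906) = (9*sqrt(114)/38)*(-1906) = -8577*sqrt(114)/19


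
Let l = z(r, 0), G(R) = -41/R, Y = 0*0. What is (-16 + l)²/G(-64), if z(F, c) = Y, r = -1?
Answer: 16384/41 ≈ 399.61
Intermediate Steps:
Y = 0
z(F, c) = 0
l = 0
(-16 + l)²/G(-64) = (-16 + 0)²/((-41/(-64))) = (-16)²/((-41*(-1/64))) = 256/(41/64) = 256*(64/41) = 16384/41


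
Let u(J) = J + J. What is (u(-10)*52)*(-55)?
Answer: 57200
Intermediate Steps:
u(J) = 2*J
(u(-10)*52)*(-55) = ((2*(-10))*52)*(-55) = -20*52*(-55) = -1040*(-55) = 57200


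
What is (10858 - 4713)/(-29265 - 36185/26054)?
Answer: -32020366/152501299 ≈ -0.20997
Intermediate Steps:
(10858 - 4713)/(-29265 - 36185/26054) = 6145/(-29265 - 36185*1/26054) = 6145/(-29265 - 36185/26054) = 6145/(-762506495/26054) = 6145*(-26054/762506495) = -32020366/152501299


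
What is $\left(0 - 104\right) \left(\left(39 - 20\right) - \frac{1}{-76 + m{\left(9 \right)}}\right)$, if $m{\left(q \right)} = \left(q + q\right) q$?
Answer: $- \frac{84916}{43} \approx -1974.8$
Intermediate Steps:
$m{\left(q \right)} = 2 q^{2}$ ($m{\left(q \right)} = 2 q q = 2 q^{2}$)
$\left(0 - 104\right) \left(\left(39 - 20\right) - \frac{1}{-76 + m{\left(9 \right)}}\right) = \left(0 - 104\right) \left(\left(39 - 20\right) - \frac{1}{-76 + 2 \cdot 9^{2}}\right) = - 104 \left(\left(39 - 20\right) - \frac{1}{-76 + 2 \cdot 81}\right) = - 104 \left(19 - \frac{1}{-76 + 162}\right) = - 104 \left(19 - \frac{1}{86}\right) = \left(-104\right) \frac{1633}{86} = - \frac{84916}{43}$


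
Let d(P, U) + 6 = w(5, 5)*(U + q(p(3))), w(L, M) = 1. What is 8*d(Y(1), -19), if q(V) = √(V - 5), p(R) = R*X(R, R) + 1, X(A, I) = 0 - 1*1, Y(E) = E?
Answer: -200 + 8*I*√7 ≈ -200.0 + 21.166*I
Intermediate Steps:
X(A, I) = -1 (X(A, I) = 0 - 1 = -1)
p(R) = 1 - R (p(R) = R*(-1) + 1 = -R + 1 = 1 - R)
q(V) = √(-5 + V)
d(P, U) = -6 + U + I*√7 (d(P, U) = -6 + 1*(U + √(-5 + (1 - 1*3))) = -6 + 1*(U + √(-5 + (1 - 3))) = -6 + 1*(U + √(-5 - 2)) = -6 + 1*(U + √(-7)) = -6 + 1*(U + I*√7) = -6 + (U + I*√7) = -6 + U + I*√7)
8*d(Y(1), -19) = 8*(-6 - 19 + I*√7) = 8*(-25 + I*√7) = -200 + 8*I*√7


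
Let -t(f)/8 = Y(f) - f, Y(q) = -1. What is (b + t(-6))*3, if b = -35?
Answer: -225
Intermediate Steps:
t(f) = 8 + 8*f (t(f) = -8*(-1 - f) = 8 + 8*f)
(b + t(-6))*3 = (-35 + (8 + 8*(-6)))*3 = (-35 + (8 - 48))*3 = (-35 - 40)*3 = -75*3 = -225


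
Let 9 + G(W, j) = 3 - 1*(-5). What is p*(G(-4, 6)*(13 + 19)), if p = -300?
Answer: 9600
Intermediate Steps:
G(W, j) = -1 (G(W, j) = -9 + (3 - 1*(-5)) = -9 + (3 + 5) = -9 + 8 = -1)
p*(G(-4, 6)*(13 + 19)) = -(-300)*(13 + 19) = -(-300)*32 = -300*(-32) = 9600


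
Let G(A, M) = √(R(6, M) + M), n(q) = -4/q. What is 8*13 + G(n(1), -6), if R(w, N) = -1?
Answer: 104 + I*√7 ≈ 104.0 + 2.6458*I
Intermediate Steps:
G(A, M) = √(-1 + M)
8*13 + G(n(1), -6) = 8*13 + √(-1 - 6) = 104 + √(-7) = 104 + I*√7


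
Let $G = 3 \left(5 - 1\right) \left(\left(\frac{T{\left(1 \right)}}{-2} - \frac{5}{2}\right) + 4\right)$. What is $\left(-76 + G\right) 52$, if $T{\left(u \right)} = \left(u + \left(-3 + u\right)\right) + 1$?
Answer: $-3016$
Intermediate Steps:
$T{\left(u \right)} = -2 + 2 u$ ($T{\left(u \right)} = \left(-3 + 2 u\right) + 1 = -2 + 2 u$)
$G = 18$ ($G = 3 \left(5 - 1\right) \left(\left(\frac{-2 + 2 \cdot 1}{-2} - \frac{5}{2}\right) + 4\right) = 3 \cdot 4 \left(\left(\left(-2 + 2\right) \left(- \frac{1}{2}\right) - \frac{5}{2}\right) + 4\right) = 12 \left(\left(0 \left(- \frac{1}{2}\right) - \frac{5}{2}\right) + 4\right) = 12 \left(\left(0 - \frac{5}{2}\right) + 4\right) = 12 \left(- \frac{5}{2} + 4\right) = 12 \cdot \frac{3}{2} = 18$)
$\left(-76 + G\right) 52 = \left(-76 + 18\right) 52 = \left(-58\right) 52 = -3016$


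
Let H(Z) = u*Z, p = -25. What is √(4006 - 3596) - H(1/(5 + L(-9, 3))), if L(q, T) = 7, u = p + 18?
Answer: 7/12 + √410 ≈ 20.832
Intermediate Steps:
u = -7 (u = -25 + 18 = -7)
H(Z) = -7*Z
√(4006 - 3596) - H(1/(5 + L(-9, 3))) = √(4006 - 3596) - (-7)/(5 + 7) = √410 - (-7)/12 = √410 - 1*(-7/12) = √410 + 7/12 = 7/12 + √410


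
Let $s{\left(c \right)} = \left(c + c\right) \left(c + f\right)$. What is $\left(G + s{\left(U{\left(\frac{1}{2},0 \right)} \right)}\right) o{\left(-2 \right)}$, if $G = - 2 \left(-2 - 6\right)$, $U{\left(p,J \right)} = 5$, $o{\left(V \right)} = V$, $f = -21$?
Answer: $288$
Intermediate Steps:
$s{\left(c \right)} = 2 c \left(-21 + c\right)$ ($s{\left(c \right)} = \left(c + c\right) \left(c - 21\right) = 2 c \left(-21 + c\right)$)
$G = 16$ ($G = \left(-2\right) \left(-8\right) = 16$)
$\left(G + s{\left(U{\left(\frac{1}{2},0 \right)} \right)}\right) o{\left(-2 \right)} = \left(16 + 2 \cdot 5 \left(-21 + 5\right)\right) \left(-2\right) = \left(16 + 2 \cdot 5 \left(-16\right)\right) \left(-2\right) = \left(16 - 160\right) \left(-2\right) = \left(-144\right) \left(-2\right) = 288$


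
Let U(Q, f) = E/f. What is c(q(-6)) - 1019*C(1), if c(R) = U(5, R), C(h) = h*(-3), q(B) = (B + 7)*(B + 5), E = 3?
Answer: 3054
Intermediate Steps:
q(B) = (5 + B)*(7 + B) (q(B) = (7 + B)*(5 + B) = (5 + B)*(7 + B))
C(h) = -3*h
U(Q, f) = 3/f
c(R) = 3/R
c(q(-6)) - 1019*C(1) = 3/(35 + (-6)² + 12*(-6)) - (-3057) = 3/(35 + 36 - 72) - 1019*(-3) = 3/(-1) + 3057 = 3*(-1) + 3057 = -3 + 3057 = 3054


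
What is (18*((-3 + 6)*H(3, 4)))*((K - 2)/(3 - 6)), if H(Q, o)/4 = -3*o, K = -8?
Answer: -8640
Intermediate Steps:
H(Q, o) = -12*o (H(Q, o) = 4*(-3*o) = -12*o)
(18*((-3 + 6)*H(3, 4)))*((K - 2)/(3 - 6)) = (18*((-3 + 6)*(-12*4)))*((-8 - 2)/(3 - 6)) = (18*(3*(-48)))*(-10/(-3)) = (18*(-144))*(-10*(-⅓)) = -2592*10/3 = -8640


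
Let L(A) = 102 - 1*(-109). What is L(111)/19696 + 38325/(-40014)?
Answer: -124401041/131352624 ≈ -0.94708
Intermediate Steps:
L(A) = 211 (L(A) = 102 + 109 = 211)
L(111)/19696 + 38325/(-40014) = 211/19696 + 38325/(-40014) = 211*(1/19696) + 38325*(-1/40014) = 211/19696 - 12775/13338 = -124401041/131352624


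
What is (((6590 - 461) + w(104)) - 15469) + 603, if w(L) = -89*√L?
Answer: -8737 - 178*√26 ≈ -9644.6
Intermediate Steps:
(((6590 - 461) + w(104)) - 15469) + 603 = (((6590 - 461) - 178*√26) - 15469) + 603 = ((6129 - 178*√26) - 15469) + 603 = (-9340 - 178*√26) + 603 = -8737 - 178*√26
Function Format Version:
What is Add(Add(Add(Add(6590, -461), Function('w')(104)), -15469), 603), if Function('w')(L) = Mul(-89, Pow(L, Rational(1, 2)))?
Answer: Add(-8737, Mul(-178, Pow(26, Rational(1, 2)))) ≈ -9644.6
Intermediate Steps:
Add(Add(Add(Add(6590, -461), Function('w')(104)), -15469), 603) = Add(Add(Add(Add(6590, -461), Mul(-89, Pow(104, Rational(1, 2)))), -15469), 603) = Add(Add(Add(6129, Mul(-89, Mul(2, Pow(26, Rational(1, 2))))), -15469), 603) = Add(Add(Add(6129, Mul(-178, Pow(26, Rational(1, 2)))), -15469), 603) = Add(Add(-9340, Mul(-178, Pow(26, Rational(1, 2)))), 603) = Add(-8737, Mul(-178, Pow(26, Rational(1, 2))))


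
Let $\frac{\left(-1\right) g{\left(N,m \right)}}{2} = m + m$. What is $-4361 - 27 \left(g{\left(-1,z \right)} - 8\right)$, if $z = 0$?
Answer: $-4145$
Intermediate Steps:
$g{\left(N,m \right)} = - 4 m$ ($g{\left(N,m \right)} = - 2 \left(m + m\right) = - 2 \cdot 2 m = - 4 m$)
$-4361 - 27 \left(g{\left(-1,z \right)} - 8\right) = -4361 - 27 \left(\left(-4\right) 0 - 8\right) = -4361 - 27 \left(0 - 8\right) = -4361 - -216 = -4361 + 216 = -4145$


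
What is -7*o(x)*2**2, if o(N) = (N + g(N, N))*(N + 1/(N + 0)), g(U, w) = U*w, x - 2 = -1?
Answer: -112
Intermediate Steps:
x = 1 (x = 2 - 1 = 1)
o(N) = (N + 1/N)*(N + N**2) (o(N) = (N + N*N)*(N + 1/(N + 0)) = (N + N**2)*(N + 1/N) = (N + 1/N)*(N + N**2))
-7*o(x)*2**2 = -7*(1 + 1 + 1**2 + 1**3)*2**2 = -7*(1 + 1 + 1 + 1)*4 = -7*4*4 = -28*4 = -112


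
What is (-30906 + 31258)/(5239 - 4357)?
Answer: 176/441 ≈ 0.39909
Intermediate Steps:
(-30906 + 31258)/(5239 - 4357) = 352/882 = 352*(1/882) = 176/441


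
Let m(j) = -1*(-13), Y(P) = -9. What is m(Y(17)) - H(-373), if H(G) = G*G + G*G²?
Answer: 51756001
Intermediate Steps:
H(G) = G² + G³
m(j) = 13
m(Y(17)) - H(-373) = 13 - (-373)²*(1 - 373) = 13 - 139129*(-372) = 13 - 1*(-51755988) = 13 + 51755988 = 51756001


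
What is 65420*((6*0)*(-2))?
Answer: 0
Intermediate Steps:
65420*((6*0)*(-2)) = 65420*(0*(-2)) = 65420*0 = 0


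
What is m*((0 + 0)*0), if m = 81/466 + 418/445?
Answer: 0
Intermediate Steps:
m = 230833/207370 (m = 81*(1/466) + 418*(1/445) = 81/466 + 418/445 = 230833/207370 ≈ 1.1131)
m*((0 + 0)*0) = 230833*((0 + 0)*0)/207370 = 230833*(0*0)/207370 = (230833/207370)*0 = 0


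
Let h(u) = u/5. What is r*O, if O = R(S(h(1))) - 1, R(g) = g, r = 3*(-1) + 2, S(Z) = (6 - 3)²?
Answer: -8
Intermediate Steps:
h(u) = u/5 (h(u) = u*(⅕) = u/5)
S(Z) = 9 (S(Z) = 3² = 9)
r = -1 (r = -3 + 2 = -1)
O = 8 (O = 9 - 1 = 8)
r*O = -1*8 = -8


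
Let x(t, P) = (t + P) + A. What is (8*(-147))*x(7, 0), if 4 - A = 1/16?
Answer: -25725/2 ≈ -12863.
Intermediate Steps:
A = 63/16 (A = 4 - 1/16 = 63/16 ≈ 3.9375)
x(t, P) = 63/16 + P + t (x(t, P) = (t + P) + 63/16 = (P + t) + 63/16 = 63/16 + P + t)
(8*(-147))*x(7, 0) = (8*(-147))*(63/16 + 0 + 7) = -1176*175/16 = -25725/2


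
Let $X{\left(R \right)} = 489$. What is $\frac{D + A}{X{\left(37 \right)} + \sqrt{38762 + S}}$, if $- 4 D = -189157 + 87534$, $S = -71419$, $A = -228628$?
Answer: $- \frac{397502721}{1087112} + \frac{13819113 i \sqrt{113}}{1087112} \approx -365.65 + 135.13 i$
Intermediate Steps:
$D = \frac{101623}{4}$ ($D = - \frac{-189157 + 87534}{4} = \left(- \frac{1}{4}\right) \left(-101623\right) = \frac{101623}{4} \approx 25406.0$)
$\frac{D + A}{X{\left(37 \right)} + \sqrt{38762 + S}} = \frac{\frac{101623}{4} - 228628}{489 + \sqrt{38762 - 71419}} = - \frac{812889}{4 \left(489 + \sqrt{-32657}\right)} = - \frac{812889}{4 \left(489 + 17 i \sqrt{113}\right)}$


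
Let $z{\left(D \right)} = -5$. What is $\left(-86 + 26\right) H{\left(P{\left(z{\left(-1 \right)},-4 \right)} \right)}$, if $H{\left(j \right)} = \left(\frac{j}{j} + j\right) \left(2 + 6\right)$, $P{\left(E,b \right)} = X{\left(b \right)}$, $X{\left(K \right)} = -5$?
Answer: $1920$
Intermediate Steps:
$P{\left(E,b \right)} = -5$
$H{\left(j \right)} = 8 + 8 j$ ($H{\left(j \right)} = \left(1 + j\right) 8 = 8 + 8 j$)
$\left(-86 + 26\right) H{\left(P{\left(z{\left(-1 \right)},-4 \right)} \right)} = \left(-86 + 26\right) \left(8 + 8 \left(-5\right)\right) = - 60 \left(8 - 40\right) = \left(-60\right) \left(-32\right) = 1920$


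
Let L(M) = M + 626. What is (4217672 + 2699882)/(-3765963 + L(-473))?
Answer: -3458777/1882905 ≈ -1.8369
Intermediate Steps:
L(M) = 626 + M
(4217672 + 2699882)/(-3765963 + L(-473)) = (4217672 + 2699882)/(-3765963 + (626 - 473)) = 6917554/(-3765963 + 153) = 6917554/(-3765810) = 6917554*(-1/3765810) = -3458777/1882905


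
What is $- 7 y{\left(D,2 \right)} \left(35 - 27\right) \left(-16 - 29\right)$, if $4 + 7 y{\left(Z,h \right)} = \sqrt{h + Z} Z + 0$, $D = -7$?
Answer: $-1440 - 2520 i \sqrt{5} \approx -1440.0 - 5634.9 i$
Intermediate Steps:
$y{\left(Z,h \right)} = - \frac{4}{7} + \frac{Z \sqrt{Z + h}}{7}$ ($y{\left(Z,h \right)} = - \frac{4}{7} + \frac{\sqrt{h + Z} Z + 0}{7} = - \frac{4}{7} + \frac{\sqrt{Z + h} Z + 0}{7} = - \frac{4}{7} + \frac{Z \sqrt{Z + h} + 0}{7} = - \frac{4}{7} + \frac{Z \sqrt{Z + h}}{7}$)
$- 7 y{\left(D,2 \right)} \left(35 - 27\right) \left(-16 - 29\right) = - 7 \left(- \frac{4}{7} + \frac{1}{7} \left(-7\right) \sqrt{-7 + 2}\right) \left(35 - 27\right) \left(-16 - 29\right) = - 7 \left(- \frac{4}{7} + \frac{1}{7} \left(-7\right) \sqrt{-5}\right) 8 \left(-45\right) = - 7 \left(- \frac{4}{7} + \frac{1}{7} \left(-7\right) i \sqrt{5}\right) \left(-360\right) = - 7 \left(- \frac{4}{7} - i \sqrt{5}\right) \left(-360\right) = \left(4 + 7 i \sqrt{5}\right) \left(-360\right) = -1440 - 2520 i \sqrt{5}$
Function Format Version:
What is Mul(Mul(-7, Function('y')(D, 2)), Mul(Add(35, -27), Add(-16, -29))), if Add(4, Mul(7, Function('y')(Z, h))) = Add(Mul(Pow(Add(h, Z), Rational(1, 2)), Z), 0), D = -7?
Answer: Add(-1440, Mul(-2520, I, Pow(5, Rational(1, 2)))) ≈ Add(-1440.0, Mul(-5634.9, I))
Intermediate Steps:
Function('y')(Z, h) = Add(Rational(-4, 7), Mul(Rational(1, 7), Z, Pow(Add(Z, h), Rational(1, 2)))) (Function('y')(Z, h) = Add(Rational(-4, 7), Mul(Rational(1, 7), Add(Mul(Pow(Add(h, Z), Rational(1, 2)), Z), 0))) = Add(Rational(-4, 7), Mul(Rational(1, 7), Add(Mul(Pow(Add(Z, h), Rational(1, 2)), Z), 0))) = Add(Rational(-4, 7), Mul(Rational(1, 7), Add(Mul(Z, Pow(Add(Z, h), Rational(1, 2))), 0))) = Add(Rational(-4, 7), Mul(Rational(1, 7), Mul(Z, Pow(Add(Z, h), Rational(1, 2))))) = Add(Rational(-4, 7), Mul(Rational(1, 7), Z, Pow(Add(Z, h), Rational(1, 2)))))
Mul(Mul(-7, Function('y')(D, 2)), Mul(Add(35, -27), Add(-16, -29))) = Mul(Mul(-7, Add(Rational(-4, 7), Mul(Rational(1, 7), -7, Pow(Add(-7, 2), Rational(1, 2))))), Mul(Add(35, -27), Add(-16, -29))) = Mul(Mul(-7, Add(Rational(-4, 7), Mul(Rational(1, 7), -7, Pow(-5, Rational(1, 2))))), Mul(8, -45)) = Mul(Mul(-7, Add(Rational(-4, 7), Mul(Rational(1, 7), -7, Mul(I, Pow(5, Rational(1, 2)))))), -360) = Mul(Mul(-7, Add(Rational(-4, 7), Mul(-1, I, Pow(5, Rational(1, 2))))), -360) = Mul(Add(4, Mul(7, I, Pow(5, Rational(1, 2)))), -360) = Add(-1440, Mul(-2520, I, Pow(5, Rational(1, 2))))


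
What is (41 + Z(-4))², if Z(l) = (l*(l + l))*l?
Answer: 7569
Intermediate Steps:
Z(l) = 2*l³ (Z(l) = (l*(2*l))*l = (2*l²)*l = 2*l³)
(41 + Z(-4))² = (41 + 2*(-4)³)² = (41 + 2*(-64))² = (41 - 128)² = (-87)² = 7569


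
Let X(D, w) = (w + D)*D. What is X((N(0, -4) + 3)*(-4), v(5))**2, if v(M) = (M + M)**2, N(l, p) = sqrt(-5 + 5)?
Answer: 1115136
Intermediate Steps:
N(l, p) = 0 (N(l, p) = sqrt(0) = 0)
v(M) = 4*M**2 (v(M) = (2*M)**2 = 4*M**2)
X(D, w) = D*(D + w) (X(D, w) = (D + w)*D = D*(D + w))
X((N(0, -4) + 3)*(-4), v(5))**2 = (((0 + 3)*(-4))*((0 + 3)*(-4) + 4*5**2))**2 = ((3*(-4))*(3*(-4) + 4*25))**2 = (-12*(-12 + 100))**2 = (-12*88)**2 = (-1056)**2 = 1115136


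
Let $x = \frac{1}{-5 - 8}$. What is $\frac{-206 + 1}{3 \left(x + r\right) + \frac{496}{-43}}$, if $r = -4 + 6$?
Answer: $\frac{114595}{3223} \approx 35.555$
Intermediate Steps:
$r = 2$
$x = - \frac{1}{13}$ ($x = \frac{1}{-13} = - \frac{1}{13} \approx -0.076923$)
$\frac{-206 + 1}{3 \left(x + r\right) + \frac{496}{-43}} = \frac{-206 + 1}{3 \left(- \frac{1}{13} + 2\right) + \frac{496}{-43}} = - \frac{205}{3 \cdot \frac{25}{13} + 496 \left(- \frac{1}{43}\right)} = - \frac{205}{\frac{75}{13} - \frac{496}{43}} = - \frac{205}{- \frac{3223}{559}} = \left(-205\right) \left(- \frac{559}{3223}\right) = \frac{114595}{3223}$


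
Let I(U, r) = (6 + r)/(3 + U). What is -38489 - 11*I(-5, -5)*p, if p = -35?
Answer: -77363/2 ≈ -38682.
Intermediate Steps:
I(U, r) = (6 + r)/(3 + U)
-38489 - 11*I(-5, -5)*p = -38489 - 11*((6 - 5)/(3 - 5))*(-35) = -38489 - 11*(1/(-2))*(-35) = -38489 - 11*(-½*1)*(-35) = -38489 - 11*(-½)*(-35) = -38489 - (-11)*(-35)/2 = -38489 - 1*385/2 = -38489 - 385/2 = -77363/2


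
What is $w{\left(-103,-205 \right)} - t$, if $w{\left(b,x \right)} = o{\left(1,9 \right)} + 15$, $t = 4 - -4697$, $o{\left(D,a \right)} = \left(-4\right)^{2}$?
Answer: $-4670$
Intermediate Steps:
$o{\left(D,a \right)} = 16$
$t = 4701$ ($t = 4 + 4697 = 4701$)
$w{\left(b,x \right)} = 31$ ($w{\left(b,x \right)} = 16 + 15 = 31$)
$w{\left(-103,-205 \right)} - t = 31 - 4701 = -4670$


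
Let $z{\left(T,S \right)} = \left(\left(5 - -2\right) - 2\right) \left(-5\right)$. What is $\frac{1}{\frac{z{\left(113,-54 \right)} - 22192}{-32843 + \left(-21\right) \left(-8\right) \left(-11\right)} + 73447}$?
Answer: $\frac{34691}{2547972094} \approx 1.3615 \cdot 10^{-5}$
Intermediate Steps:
$z{\left(T,S \right)} = -25$ ($z{\left(T,S \right)} = \left(\left(5 + 2\right) - 2\right) \left(-5\right) = \left(7 - 2\right) \left(-5\right) = 5 \left(-5\right) = -25$)
$\frac{1}{\frac{z{\left(113,-54 \right)} - 22192}{-32843 + \left(-21\right) \left(-8\right) \left(-11\right)} + 73447} = \frac{1}{\frac{-25 - 22192}{-32843 + \left(-21\right) \left(-8\right) \left(-11\right)} + 73447} = \frac{1}{- \frac{22217}{-32843 + 168 \left(-11\right)} + 73447} = \frac{1}{- \frac{22217}{-32843 - 1848} + 73447} = \frac{1}{- \frac{22217}{-34691} + 73447} = \frac{1}{\left(-22217\right) \left(- \frac{1}{34691}\right) + 73447} = \frac{1}{\frac{22217}{34691} + 73447} = \frac{1}{\frac{2547972094}{34691}} = \frac{34691}{2547972094}$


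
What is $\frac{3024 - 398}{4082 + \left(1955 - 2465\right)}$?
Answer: $\frac{1313}{1786} \approx 0.73516$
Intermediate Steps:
$\frac{3024 - 398}{4082 + \left(1955 - 2465\right)} = \frac{2626}{4082 + \left(1955 - 2465\right)} = \frac{2626}{4082 - 510} = \frac{2626}{3572} = 2626 \cdot \frac{1}{3572} = \frac{1313}{1786}$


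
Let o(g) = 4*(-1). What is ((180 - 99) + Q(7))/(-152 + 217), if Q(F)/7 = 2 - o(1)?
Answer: 123/65 ≈ 1.8923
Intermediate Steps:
o(g) = -4
Q(F) = 42 (Q(F) = 7*(2 - 1*(-4)) = 7*(2 + 4) = 7*6 = 42)
((180 - 99) + Q(7))/(-152 + 217) = ((180 - 99) + 42)/(-152 + 217) = (81 + 42)/65 = 123*(1/65) = 123/65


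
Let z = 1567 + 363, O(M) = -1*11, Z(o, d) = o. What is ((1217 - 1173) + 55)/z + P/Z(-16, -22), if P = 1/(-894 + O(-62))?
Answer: 28709/558928 ≈ 0.051364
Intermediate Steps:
O(M) = -11
P = -1/905 (P = 1/(-894 - 11) = 1/(-905) = -1/905 ≈ -0.0011050)
z = 1930
((1217 - 1173) + 55)/z + P/Z(-16, -22) = ((1217 - 1173) + 55)/1930 - 1/905/(-16) = (44 + 55)*(1/1930) - 1/905*(-1/16) = 99*(1/1930) + 1/14480 = 99/1930 + 1/14480 = 28709/558928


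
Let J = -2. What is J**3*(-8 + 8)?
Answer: 0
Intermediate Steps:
J**3*(-8 + 8) = (-2)**3*(-8 + 8) = -8*0 = 0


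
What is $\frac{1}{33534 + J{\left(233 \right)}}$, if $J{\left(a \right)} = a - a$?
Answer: $\frac{1}{33534} \approx 2.982 \cdot 10^{-5}$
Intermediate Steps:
$J{\left(a \right)} = 0$
$\frac{1}{33534 + J{\left(233 \right)}} = \frac{1}{33534 + 0} = \frac{1}{33534}$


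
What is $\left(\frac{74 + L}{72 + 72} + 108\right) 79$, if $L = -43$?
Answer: $\frac{1231057}{144} \approx 8549.0$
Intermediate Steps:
$\left(\frac{74 + L}{72 + 72} + 108\right) 79 = \left(\frac{74 - 43}{72 + 72} + 108\right) 79 = \left(\frac{31}{144} + 108\right) 79 = \frac{15583}{144} \cdot 79 = \frac{1231057}{144}$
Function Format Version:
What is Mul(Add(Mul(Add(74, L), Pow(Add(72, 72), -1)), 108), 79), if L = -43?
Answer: Rational(1231057, 144) ≈ 8549.0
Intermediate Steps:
Mul(Add(Mul(Add(74, L), Pow(Add(72, 72), -1)), 108), 79) = Mul(Add(Mul(Add(74, -43), Pow(Add(72, 72), -1)), 108), 79) = Mul(Add(Mul(31, Pow(144, -1)), 108), 79) = Mul(Add(Mul(31, Rational(1, 144)), 108), 79) = Mul(Add(Rational(31, 144), 108), 79) = Mul(Rational(15583, 144), 79) = Rational(1231057, 144)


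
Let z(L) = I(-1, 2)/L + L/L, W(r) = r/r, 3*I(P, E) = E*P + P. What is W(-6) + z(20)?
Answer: 39/20 ≈ 1.9500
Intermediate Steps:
I(P, E) = P/3 + E*P/3 (I(P, E) = (E*P + P)/3 = (P + E*P)/3 = P/3 + E*P/3)
W(r) = 1
z(L) = 1 - 1/L (z(L) = ((⅓)*(-1)*(1 + 2))/L + L/L = ((⅓)*(-1)*3)/L + 1 = -1/L + 1 = 1 - 1/L)
W(-6) + z(20) = 1 + (-1 + 20)/20 = 1 + (1/20)*19 = 1 + 19/20 = 39/20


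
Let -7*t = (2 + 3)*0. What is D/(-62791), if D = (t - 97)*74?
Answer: 7178/62791 ≈ 0.11432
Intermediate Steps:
t = 0 (t = -(2 + 3)*0/7 = -5*0/7 = -1/7*0 = 0)
D = -7178 (D = (0 - 97)*74 = -97*74 = -7178)
D/(-62791) = -7178/(-62791) = -7178*(-1/62791) = 7178/62791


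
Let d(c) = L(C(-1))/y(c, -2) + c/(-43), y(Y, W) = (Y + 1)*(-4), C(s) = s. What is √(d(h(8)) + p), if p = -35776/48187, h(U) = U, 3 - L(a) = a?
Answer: I*√40170279683497/6216123 ≈ 1.0196*I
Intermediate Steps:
y(Y, W) = -4 - 4*Y (y(Y, W) = (1 + Y)*(-4) = -4 - 4*Y)
L(a) = 3 - a
d(c) = 4/(-4 - 4*c) - c/43 (d(c) = (3 - 1*(-1))/(-4 - 4*c) + c/(-43) = (3 + 1)/(-4 - 4*c) + c*(-1/43) = 4/(-4 - 4*c) - c/43)
p = -35776/48187 (p = -35776*1/48187 = -35776/48187 ≈ -0.74244)
√(d(h(8)) + p) = √((-43 - 1*8*(1 + 8))/(43*(1 + 8)) - 35776/48187) = √((1/43)*(-43 - 1*8*9)/9 - 35776/48187) = √((1/43)*(⅑)*(-43 - 72) - 35776/48187) = √((1/43)*(⅑)*(-115) - 35776/48187) = √(-115/387 - 35776/48187) = √(-19386817/18648369) = I*√40170279683497/6216123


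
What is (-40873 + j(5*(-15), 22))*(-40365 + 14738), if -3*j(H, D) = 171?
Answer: 1048913110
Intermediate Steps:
j(H, D) = -57 (j(H, D) = -⅓*171 = -57)
(-40873 + j(5*(-15), 22))*(-40365 + 14738) = (-40873 - 57)*(-40365 + 14738) = -40930*(-25627) = 1048913110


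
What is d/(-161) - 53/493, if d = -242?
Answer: 110773/79373 ≈ 1.3956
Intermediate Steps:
d/(-161) - 53/493 = -242/(-161) - 53/493 = -242*(-1/161) - 53*1/493 = 242/161 - 53/493 = 110773/79373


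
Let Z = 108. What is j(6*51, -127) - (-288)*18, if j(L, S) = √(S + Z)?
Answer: 5184 + I*√19 ≈ 5184.0 + 4.3589*I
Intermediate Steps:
j(L, S) = √(108 + S) (j(L, S) = √(S + 108) = √(108 + S))
j(6*51, -127) - (-288)*18 = √(108 - 127) - (-288)*18 = √(-19) - 1*(-5184) = I*√19 + 5184 = 5184 + I*√19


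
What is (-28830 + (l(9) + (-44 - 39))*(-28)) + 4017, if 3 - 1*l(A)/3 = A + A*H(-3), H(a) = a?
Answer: -24253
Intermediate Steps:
l(A) = 9 + 6*A (l(A) = 9 - 3*(A + A*(-3)) = 9 - 3*(A - 3*A) = 9 - (-6)*A = 9 + 6*A)
(-28830 + (l(9) + (-44 - 39))*(-28)) + 4017 = (-28830 + ((9 + 6*9) + (-44 - 39))*(-28)) + 4017 = (-28830 + ((9 + 54) - 83)*(-28)) + 4017 = (-28830 + (63 - 83)*(-28)) + 4017 = (-28830 - 20*(-28)) + 4017 = (-28830 + 560) + 4017 = -28270 + 4017 = -24253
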